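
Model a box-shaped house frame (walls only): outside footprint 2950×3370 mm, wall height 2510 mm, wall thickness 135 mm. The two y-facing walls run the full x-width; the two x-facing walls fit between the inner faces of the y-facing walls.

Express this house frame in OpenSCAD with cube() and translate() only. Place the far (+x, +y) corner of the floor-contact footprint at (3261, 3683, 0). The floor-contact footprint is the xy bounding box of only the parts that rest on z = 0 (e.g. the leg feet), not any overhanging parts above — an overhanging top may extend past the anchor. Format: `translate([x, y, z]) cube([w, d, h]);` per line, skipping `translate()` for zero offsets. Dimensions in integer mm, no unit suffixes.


translate([311, 313, 0]) cube([2950, 135, 2510]);
translate([311, 3548, 0]) cube([2950, 135, 2510]);
translate([311, 448, 0]) cube([135, 3100, 2510]);
translate([3126, 448, 0]) cube([135, 3100, 2510]);


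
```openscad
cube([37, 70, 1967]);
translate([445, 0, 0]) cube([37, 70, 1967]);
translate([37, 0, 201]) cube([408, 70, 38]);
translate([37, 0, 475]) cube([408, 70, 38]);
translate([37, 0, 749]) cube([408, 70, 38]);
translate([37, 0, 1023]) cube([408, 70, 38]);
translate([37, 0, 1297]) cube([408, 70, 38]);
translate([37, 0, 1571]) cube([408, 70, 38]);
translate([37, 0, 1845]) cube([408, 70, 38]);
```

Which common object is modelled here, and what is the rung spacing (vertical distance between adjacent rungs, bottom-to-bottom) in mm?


A ladder. The rung spacing is 274 mm.

Two tall 37×70 posts with 7 short bars between them — a ladder. Adjacent rungs sit at z = 201 and z = 475, so the spacing is 475 − 201 = 274 mm.


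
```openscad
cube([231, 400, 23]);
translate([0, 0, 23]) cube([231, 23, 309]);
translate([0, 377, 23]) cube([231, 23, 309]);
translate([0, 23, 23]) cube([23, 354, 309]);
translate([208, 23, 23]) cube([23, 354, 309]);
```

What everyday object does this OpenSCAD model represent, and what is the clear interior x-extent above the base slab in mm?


An open box. The internal width is 185 mm.

A 231×400 base slab with four walls standing on it — an open box. The base is 231 mm wide and the walls are 23 mm thick, so the internal width is 231 − 2 × 23 = 185 mm.


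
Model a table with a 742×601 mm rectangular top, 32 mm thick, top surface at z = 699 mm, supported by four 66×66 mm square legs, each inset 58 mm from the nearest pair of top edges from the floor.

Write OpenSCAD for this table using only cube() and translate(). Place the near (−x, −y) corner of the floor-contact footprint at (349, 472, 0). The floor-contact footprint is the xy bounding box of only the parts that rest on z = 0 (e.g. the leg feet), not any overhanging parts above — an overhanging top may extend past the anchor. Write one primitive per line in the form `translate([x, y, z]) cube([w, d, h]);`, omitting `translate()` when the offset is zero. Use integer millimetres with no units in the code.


translate([291, 414, 667]) cube([742, 601, 32]);
translate([349, 472, 0]) cube([66, 66, 667]);
translate([909, 472, 0]) cube([66, 66, 667]);
translate([349, 891, 0]) cube([66, 66, 667]);
translate([909, 891, 0]) cube([66, 66, 667]);


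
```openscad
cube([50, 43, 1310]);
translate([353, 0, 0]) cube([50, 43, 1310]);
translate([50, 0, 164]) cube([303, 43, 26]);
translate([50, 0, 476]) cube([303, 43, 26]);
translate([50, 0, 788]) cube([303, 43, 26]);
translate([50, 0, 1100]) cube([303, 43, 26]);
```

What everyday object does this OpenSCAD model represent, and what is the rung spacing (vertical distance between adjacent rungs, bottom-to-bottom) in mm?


A ladder. The rung spacing is 312 mm.

Two tall 50×43 posts with 4 short bars between them — a ladder. Adjacent rungs sit at z = 164 and z = 476, so the spacing is 476 − 164 = 312 mm.


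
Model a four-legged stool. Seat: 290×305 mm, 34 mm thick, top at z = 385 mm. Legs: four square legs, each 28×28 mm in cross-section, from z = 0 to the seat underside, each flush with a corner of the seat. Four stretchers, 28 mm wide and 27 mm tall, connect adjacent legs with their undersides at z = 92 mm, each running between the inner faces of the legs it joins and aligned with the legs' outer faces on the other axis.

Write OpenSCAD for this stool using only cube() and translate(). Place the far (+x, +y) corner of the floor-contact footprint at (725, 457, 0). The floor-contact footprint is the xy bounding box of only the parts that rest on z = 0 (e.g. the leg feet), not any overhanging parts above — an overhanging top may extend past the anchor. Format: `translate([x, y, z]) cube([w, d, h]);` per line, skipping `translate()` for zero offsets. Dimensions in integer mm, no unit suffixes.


translate([435, 152, 351]) cube([290, 305, 34]);
translate([435, 152, 0]) cube([28, 28, 351]);
translate([697, 152, 0]) cube([28, 28, 351]);
translate([435, 429, 0]) cube([28, 28, 351]);
translate([697, 429, 0]) cube([28, 28, 351]);
translate([463, 152, 92]) cube([234, 28, 27]);
translate([463, 429, 92]) cube([234, 28, 27]);
translate([435, 180, 92]) cube([28, 249, 27]);
translate([697, 180, 92]) cube([28, 249, 27]);


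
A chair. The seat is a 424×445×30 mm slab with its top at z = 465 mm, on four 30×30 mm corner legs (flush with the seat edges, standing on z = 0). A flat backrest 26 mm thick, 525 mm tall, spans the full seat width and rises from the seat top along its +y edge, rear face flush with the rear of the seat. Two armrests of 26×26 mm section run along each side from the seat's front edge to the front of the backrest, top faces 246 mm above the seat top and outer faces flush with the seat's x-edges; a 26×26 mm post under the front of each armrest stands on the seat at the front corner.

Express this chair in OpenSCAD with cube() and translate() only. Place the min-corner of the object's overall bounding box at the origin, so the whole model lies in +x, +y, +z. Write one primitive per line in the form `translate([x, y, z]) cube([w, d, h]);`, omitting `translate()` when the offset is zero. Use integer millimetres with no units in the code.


translate([0, 0, 435]) cube([424, 445, 30]);
cube([30, 30, 435]);
translate([394, 0, 0]) cube([30, 30, 435]);
translate([0, 415, 0]) cube([30, 30, 435]);
translate([394, 415, 0]) cube([30, 30, 435]);
translate([0, 419, 465]) cube([424, 26, 525]);
translate([0, 0, 685]) cube([26, 419, 26]);
translate([398, 0, 685]) cube([26, 419, 26]);
translate([0, 0, 465]) cube([26, 26, 220]);
translate([398, 0, 465]) cube([26, 26, 220]);


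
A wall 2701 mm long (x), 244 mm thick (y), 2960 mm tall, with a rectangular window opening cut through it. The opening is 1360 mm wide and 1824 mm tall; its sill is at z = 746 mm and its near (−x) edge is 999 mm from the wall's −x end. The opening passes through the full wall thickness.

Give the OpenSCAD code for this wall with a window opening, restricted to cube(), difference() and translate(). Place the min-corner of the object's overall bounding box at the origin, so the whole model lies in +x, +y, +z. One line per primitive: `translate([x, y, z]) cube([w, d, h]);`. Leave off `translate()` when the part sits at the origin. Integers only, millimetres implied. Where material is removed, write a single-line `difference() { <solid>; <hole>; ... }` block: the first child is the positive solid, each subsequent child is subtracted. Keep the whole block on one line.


difference() { cube([2701, 244, 2960]); translate([999, 0, 746]) cube([1360, 244, 1824]); }


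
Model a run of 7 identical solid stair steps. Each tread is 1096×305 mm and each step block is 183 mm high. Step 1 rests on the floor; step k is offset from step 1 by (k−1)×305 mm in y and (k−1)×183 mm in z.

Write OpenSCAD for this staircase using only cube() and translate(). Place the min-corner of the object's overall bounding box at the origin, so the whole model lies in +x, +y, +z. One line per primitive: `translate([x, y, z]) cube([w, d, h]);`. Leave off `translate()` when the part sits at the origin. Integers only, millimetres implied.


cube([1096, 305, 183]);
translate([0, 305, 183]) cube([1096, 305, 183]);
translate([0, 610, 366]) cube([1096, 305, 183]);
translate([0, 915, 549]) cube([1096, 305, 183]);
translate([0, 1220, 732]) cube([1096, 305, 183]);
translate([0, 1525, 915]) cube([1096, 305, 183]);
translate([0, 1830, 1098]) cube([1096, 305, 183]);


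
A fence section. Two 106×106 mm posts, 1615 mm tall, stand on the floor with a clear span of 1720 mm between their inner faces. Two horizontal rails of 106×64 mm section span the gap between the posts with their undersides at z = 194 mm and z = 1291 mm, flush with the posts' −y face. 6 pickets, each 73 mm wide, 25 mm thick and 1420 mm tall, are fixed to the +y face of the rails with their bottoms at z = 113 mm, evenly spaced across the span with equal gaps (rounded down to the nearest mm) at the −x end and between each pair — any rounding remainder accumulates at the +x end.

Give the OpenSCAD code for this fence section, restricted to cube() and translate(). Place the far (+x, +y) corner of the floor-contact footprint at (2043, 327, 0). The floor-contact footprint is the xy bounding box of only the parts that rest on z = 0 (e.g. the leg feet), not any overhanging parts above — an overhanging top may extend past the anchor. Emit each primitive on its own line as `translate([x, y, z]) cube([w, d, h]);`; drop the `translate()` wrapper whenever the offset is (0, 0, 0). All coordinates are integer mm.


translate([111, 221, 0]) cube([106, 106, 1615]);
translate([1937, 221, 0]) cube([106, 106, 1615]);
translate([217, 221, 194]) cube([1720, 106, 64]);
translate([217, 221, 1291]) cube([1720, 106, 64]);
translate([400, 327, 113]) cube([73, 25, 1420]);
translate([656, 327, 113]) cube([73, 25, 1420]);
translate([912, 327, 113]) cube([73, 25, 1420]);
translate([1168, 327, 113]) cube([73, 25, 1420]);
translate([1424, 327, 113]) cube([73, 25, 1420]);
translate([1680, 327, 113]) cube([73, 25, 1420]);


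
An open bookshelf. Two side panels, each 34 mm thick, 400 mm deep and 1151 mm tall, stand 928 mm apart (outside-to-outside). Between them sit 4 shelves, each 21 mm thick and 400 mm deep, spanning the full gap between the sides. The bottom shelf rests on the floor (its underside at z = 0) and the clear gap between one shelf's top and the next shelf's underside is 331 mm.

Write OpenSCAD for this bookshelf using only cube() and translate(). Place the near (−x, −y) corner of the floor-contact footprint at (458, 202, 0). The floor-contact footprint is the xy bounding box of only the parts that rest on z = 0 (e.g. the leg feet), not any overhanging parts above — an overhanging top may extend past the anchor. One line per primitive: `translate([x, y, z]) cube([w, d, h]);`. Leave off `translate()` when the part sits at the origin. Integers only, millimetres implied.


translate([458, 202, 0]) cube([34, 400, 1151]);
translate([1352, 202, 0]) cube([34, 400, 1151]);
translate([492, 202, 0]) cube([860, 400, 21]);
translate([492, 202, 352]) cube([860, 400, 21]);
translate([492, 202, 704]) cube([860, 400, 21]);
translate([492, 202, 1056]) cube([860, 400, 21]);


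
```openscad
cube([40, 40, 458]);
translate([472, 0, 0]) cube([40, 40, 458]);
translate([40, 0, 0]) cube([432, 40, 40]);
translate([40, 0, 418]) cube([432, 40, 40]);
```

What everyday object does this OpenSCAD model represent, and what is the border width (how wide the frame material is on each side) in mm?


A picture frame. The border width is 40 mm.

Four thin pieces enclosing a rectangular opening — a picture frame. The two full-height stiles are 458 mm tall; the top rail sits at z = 418 and is 40 mm tall, so the border above the opening is 458 − 418 = 40 mm, matching the stile x-width.


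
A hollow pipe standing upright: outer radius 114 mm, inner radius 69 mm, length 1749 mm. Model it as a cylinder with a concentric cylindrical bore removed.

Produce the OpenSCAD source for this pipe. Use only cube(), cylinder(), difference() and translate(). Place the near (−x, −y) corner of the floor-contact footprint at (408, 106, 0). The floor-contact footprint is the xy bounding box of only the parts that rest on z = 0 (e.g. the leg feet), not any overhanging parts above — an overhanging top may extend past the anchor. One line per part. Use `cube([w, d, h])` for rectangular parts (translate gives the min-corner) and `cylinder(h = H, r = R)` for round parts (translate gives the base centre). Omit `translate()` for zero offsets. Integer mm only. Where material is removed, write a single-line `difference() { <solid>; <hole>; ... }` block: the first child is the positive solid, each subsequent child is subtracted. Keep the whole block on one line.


difference() { translate([522, 220, 0]) cylinder(h = 1749, r = 114); translate([522, 220, 0]) cylinder(h = 1749, r = 69); }


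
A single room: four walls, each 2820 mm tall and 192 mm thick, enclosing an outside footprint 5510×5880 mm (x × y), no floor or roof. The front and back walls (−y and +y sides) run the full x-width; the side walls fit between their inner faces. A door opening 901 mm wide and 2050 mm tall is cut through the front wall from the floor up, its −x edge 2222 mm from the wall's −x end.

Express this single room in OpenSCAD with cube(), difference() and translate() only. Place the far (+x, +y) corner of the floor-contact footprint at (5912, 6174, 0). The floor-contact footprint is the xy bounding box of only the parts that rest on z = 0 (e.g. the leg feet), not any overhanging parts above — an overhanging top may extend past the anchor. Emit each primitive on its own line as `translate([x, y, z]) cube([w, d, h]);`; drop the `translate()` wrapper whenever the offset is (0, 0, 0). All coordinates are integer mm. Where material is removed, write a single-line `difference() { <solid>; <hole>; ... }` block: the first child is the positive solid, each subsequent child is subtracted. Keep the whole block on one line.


difference() { translate([402, 294, 0]) cube([5510, 192, 2820]); translate([2624, 294, 0]) cube([901, 192, 2050]); }
translate([402, 5982, 0]) cube([5510, 192, 2820]);
translate([402, 486, 0]) cube([192, 5496, 2820]);
translate([5720, 486, 0]) cube([192, 5496, 2820]);


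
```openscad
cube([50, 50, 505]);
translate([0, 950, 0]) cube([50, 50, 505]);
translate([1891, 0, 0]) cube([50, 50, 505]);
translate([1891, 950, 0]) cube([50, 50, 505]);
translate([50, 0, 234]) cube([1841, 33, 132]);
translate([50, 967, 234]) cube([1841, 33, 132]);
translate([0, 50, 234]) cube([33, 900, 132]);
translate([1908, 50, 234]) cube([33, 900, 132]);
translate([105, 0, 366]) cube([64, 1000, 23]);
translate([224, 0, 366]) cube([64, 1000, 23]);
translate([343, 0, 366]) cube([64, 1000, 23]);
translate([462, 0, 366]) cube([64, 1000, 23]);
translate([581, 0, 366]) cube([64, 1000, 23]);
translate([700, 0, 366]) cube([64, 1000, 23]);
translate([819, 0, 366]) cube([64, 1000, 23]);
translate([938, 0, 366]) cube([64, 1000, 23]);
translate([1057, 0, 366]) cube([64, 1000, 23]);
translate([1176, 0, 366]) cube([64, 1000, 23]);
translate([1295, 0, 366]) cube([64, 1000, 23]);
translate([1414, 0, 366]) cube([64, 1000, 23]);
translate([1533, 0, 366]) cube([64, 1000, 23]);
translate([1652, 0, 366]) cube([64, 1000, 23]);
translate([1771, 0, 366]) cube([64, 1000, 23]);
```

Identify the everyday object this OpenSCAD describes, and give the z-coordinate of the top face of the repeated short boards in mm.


A bed frame. The slat-top height is 389 mm.

Four posts, four rails, and a row of slats — a bed frame. Slats sit on the rails at z = 234 + 132 = 366; with slat thickness 23, the top is 389 mm.


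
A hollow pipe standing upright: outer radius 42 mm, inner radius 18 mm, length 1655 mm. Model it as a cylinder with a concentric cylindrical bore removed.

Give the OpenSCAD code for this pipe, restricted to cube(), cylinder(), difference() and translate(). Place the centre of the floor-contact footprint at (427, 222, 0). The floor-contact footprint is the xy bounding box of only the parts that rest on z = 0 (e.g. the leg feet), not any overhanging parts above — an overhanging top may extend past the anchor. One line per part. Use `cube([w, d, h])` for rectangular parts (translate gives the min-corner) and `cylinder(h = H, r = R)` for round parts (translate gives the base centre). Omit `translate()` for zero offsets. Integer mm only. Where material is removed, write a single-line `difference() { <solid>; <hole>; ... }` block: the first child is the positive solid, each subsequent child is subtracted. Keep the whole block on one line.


difference() { translate([427, 222, 0]) cylinder(h = 1655, r = 42); translate([427, 222, 0]) cylinder(h = 1655, r = 18); }


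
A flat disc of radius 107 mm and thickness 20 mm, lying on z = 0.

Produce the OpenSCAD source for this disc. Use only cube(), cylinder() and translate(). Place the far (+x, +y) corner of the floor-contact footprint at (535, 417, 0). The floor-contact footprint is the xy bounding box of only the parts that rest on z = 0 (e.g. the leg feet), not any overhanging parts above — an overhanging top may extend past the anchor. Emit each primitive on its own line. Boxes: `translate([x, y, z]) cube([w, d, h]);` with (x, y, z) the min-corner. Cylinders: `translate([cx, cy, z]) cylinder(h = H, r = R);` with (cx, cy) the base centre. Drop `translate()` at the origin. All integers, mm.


translate([428, 310, 0]) cylinder(h = 20, r = 107);


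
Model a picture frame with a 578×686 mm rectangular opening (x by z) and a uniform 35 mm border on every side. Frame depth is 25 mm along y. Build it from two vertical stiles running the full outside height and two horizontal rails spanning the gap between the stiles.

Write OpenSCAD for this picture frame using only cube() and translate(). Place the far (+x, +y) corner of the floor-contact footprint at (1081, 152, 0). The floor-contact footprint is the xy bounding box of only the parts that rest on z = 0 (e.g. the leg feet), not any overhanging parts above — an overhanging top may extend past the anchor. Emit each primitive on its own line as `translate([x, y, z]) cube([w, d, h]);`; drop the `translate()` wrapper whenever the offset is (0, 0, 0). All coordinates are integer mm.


translate([433, 127, 0]) cube([35, 25, 756]);
translate([1046, 127, 0]) cube([35, 25, 756]);
translate([468, 127, 0]) cube([578, 25, 35]);
translate([468, 127, 721]) cube([578, 25, 35]);


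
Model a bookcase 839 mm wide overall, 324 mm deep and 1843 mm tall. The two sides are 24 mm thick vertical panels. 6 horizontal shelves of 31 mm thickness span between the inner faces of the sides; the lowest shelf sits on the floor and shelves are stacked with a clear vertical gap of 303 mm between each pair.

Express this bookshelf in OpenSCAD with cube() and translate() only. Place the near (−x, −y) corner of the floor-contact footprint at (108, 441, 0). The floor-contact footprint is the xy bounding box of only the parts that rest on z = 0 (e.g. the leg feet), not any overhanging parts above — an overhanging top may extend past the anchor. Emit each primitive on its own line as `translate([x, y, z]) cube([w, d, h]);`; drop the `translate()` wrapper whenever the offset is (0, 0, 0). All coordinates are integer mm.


translate([108, 441, 0]) cube([24, 324, 1843]);
translate([923, 441, 0]) cube([24, 324, 1843]);
translate([132, 441, 0]) cube([791, 324, 31]);
translate([132, 441, 334]) cube([791, 324, 31]);
translate([132, 441, 668]) cube([791, 324, 31]);
translate([132, 441, 1002]) cube([791, 324, 31]);
translate([132, 441, 1336]) cube([791, 324, 31]);
translate([132, 441, 1670]) cube([791, 324, 31]);


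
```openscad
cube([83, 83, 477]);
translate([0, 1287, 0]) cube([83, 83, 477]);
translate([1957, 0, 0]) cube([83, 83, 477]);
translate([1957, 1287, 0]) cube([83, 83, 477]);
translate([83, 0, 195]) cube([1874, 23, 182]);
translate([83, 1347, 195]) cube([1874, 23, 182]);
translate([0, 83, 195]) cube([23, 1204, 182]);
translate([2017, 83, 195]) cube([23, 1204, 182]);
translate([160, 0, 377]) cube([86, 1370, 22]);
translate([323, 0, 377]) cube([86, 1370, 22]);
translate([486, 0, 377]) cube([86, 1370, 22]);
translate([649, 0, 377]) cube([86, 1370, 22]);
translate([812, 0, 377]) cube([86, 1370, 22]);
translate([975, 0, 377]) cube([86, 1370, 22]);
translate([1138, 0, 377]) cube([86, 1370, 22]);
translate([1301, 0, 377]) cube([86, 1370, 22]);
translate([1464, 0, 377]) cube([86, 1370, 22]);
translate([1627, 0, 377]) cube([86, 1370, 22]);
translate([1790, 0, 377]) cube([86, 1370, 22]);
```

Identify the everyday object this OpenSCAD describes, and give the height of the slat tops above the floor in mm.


A bed frame. The slat-top height is 399 mm.

Four posts, four rails, and a row of slats — a bed frame. Slats sit on the rails at z = 195 + 182 = 377; with slat thickness 22, the top is 399 mm.


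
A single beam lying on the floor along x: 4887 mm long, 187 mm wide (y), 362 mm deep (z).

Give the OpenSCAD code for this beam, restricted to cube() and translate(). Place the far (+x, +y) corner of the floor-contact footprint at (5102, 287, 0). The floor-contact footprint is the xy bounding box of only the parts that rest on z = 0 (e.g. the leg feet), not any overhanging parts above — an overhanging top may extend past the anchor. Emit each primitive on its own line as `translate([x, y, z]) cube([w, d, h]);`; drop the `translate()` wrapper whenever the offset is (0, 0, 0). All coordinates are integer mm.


translate([215, 100, 0]) cube([4887, 187, 362]);


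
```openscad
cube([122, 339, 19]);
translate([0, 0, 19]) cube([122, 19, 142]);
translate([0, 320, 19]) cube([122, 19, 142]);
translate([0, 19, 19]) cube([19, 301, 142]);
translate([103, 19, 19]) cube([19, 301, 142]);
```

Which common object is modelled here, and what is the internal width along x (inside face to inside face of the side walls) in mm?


An open box. The internal width is 84 mm.

A 122×339 base slab with four walls standing on it — an open box. The base is 122 mm wide and the walls are 19 mm thick, so the internal width is 122 − 2 × 19 = 84 mm.


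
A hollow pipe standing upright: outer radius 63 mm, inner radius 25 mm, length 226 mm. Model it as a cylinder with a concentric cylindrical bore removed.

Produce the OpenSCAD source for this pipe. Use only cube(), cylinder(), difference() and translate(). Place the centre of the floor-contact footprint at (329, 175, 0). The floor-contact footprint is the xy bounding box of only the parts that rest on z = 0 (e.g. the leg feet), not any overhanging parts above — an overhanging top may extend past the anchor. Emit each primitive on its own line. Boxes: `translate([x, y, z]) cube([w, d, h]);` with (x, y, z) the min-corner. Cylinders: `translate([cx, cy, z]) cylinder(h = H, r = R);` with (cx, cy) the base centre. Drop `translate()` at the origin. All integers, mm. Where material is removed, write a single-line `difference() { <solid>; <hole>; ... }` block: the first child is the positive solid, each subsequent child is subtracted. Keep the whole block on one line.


difference() { translate([329, 175, 0]) cylinder(h = 226, r = 63); translate([329, 175, 0]) cylinder(h = 226, r = 25); }


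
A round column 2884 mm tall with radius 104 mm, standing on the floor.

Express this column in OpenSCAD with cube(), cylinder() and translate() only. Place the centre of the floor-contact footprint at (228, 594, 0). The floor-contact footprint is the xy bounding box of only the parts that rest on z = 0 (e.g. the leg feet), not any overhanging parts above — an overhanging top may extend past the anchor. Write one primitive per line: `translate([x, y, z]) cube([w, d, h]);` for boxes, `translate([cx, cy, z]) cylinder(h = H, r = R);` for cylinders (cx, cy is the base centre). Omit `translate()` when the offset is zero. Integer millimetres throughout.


translate([228, 594, 0]) cylinder(h = 2884, r = 104);


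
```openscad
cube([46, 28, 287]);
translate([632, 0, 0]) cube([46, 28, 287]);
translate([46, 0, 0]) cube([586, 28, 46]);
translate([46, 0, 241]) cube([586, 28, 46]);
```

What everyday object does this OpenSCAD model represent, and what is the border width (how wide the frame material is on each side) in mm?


A picture frame. The border width is 46 mm.

Four thin pieces enclosing a rectangular opening — a picture frame. The two full-height stiles are 287 mm tall; the top rail sits at z = 241 and is 46 mm tall, so the border above the opening is 287 − 241 = 46 mm, matching the stile x-width.


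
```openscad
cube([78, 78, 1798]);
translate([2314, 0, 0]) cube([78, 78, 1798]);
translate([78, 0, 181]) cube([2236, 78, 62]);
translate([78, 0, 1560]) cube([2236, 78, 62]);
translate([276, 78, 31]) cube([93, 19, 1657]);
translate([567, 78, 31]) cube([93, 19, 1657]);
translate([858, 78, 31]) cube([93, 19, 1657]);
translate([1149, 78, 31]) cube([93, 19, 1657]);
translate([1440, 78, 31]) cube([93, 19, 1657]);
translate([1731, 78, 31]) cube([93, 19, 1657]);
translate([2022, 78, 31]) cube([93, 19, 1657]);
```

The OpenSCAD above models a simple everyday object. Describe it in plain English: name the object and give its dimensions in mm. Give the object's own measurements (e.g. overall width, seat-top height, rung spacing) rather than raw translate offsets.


A fence section. Two 78×78 mm posts, 1798 mm tall, stand on the floor with a clear span of 2236 mm between their inner faces. Two horizontal rails of 78×62 mm section span the gap between the posts with their undersides at z = 181 mm and z = 1560 mm, flush with the posts' −y face. 7 pickets, each 93 mm wide, 19 mm thick and 1657 mm tall, are fixed to the +y face of the rails with their bottoms at z = 31 mm, spaced across the span with a 198 mm gap after the −x post and between neighbouring pickets, with 199 mm left before the +x post.


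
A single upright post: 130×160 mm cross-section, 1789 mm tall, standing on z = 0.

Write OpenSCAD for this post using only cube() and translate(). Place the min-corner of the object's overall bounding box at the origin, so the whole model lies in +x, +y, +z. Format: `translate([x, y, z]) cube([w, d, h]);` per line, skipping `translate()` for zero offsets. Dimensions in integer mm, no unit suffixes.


cube([130, 160, 1789]);


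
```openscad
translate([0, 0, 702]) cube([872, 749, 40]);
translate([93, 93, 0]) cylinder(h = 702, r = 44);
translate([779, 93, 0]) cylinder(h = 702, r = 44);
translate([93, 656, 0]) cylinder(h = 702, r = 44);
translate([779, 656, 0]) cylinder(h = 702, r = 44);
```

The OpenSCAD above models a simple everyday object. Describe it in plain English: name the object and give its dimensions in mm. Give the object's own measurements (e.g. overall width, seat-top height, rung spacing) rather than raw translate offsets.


A table: top 872 mm (x) × 749 mm (y), 40 mm thick, upper face at z = 742 mm, on four round legs of 88 mm diameter, each leg's bounding box inset 49 mm from the nearest pair of top edges from z = 0 to the bottom of the top.


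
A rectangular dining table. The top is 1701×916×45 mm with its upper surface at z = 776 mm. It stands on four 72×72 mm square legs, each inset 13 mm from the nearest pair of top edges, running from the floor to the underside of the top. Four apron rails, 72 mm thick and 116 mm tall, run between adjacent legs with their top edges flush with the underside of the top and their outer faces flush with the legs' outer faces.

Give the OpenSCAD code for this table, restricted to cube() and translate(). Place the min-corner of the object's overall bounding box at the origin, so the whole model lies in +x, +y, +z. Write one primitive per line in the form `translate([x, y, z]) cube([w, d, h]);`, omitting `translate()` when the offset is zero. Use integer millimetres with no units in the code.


translate([0, 0, 731]) cube([1701, 916, 45]);
translate([13, 13, 0]) cube([72, 72, 731]);
translate([1616, 13, 0]) cube([72, 72, 731]);
translate([13, 831, 0]) cube([72, 72, 731]);
translate([1616, 831, 0]) cube([72, 72, 731]);
translate([85, 13, 615]) cube([1531, 72, 116]);
translate([85, 831, 615]) cube([1531, 72, 116]);
translate([13, 85, 615]) cube([72, 746, 116]);
translate([1616, 85, 615]) cube([72, 746, 116]);


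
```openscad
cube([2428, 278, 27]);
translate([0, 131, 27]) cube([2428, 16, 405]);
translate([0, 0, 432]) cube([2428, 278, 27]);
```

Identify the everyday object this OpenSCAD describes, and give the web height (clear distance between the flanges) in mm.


An I-beam. The web height is 405 mm.

Two wide flanges with a thin centred web — an I-beam. Overall 459 mm minus two 27 mm flanges gives a web of 459 − 2·27 = 405 mm.


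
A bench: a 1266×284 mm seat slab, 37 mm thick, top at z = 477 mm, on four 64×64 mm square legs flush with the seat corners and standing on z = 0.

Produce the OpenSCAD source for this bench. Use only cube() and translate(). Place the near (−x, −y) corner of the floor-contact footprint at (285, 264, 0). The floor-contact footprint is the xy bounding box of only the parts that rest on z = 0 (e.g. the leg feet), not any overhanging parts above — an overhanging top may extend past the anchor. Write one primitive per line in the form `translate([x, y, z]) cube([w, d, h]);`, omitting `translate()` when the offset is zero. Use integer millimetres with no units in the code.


translate([285, 264, 440]) cube([1266, 284, 37]);
translate([285, 264, 0]) cube([64, 64, 440]);
translate([285, 484, 0]) cube([64, 64, 440]);
translate([1487, 264, 0]) cube([64, 64, 440]);
translate([1487, 484, 0]) cube([64, 64, 440]);


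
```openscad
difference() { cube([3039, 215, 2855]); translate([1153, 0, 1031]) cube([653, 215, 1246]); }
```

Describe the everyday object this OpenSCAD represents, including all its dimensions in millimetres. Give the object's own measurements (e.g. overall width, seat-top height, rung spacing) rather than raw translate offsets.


A wall 3039 mm long (x), 215 mm thick (y), 2855 mm tall, with a rectangular window opening cut through it. The opening is 653 mm wide and 1246 mm tall; its sill is at z = 1031 mm and its near (−x) edge is 1153 mm from the wall's −x end. The opening passes through the full wall thickness.


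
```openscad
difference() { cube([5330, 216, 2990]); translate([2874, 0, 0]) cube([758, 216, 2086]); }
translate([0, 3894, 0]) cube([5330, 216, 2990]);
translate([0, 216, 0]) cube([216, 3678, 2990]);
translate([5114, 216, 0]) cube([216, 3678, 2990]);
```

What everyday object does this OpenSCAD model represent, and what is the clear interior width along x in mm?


A single room. The interior width is 4898 mm.

Four walls enclosing a rectangle with a door in the front wall — a room. Outside width 5330 minus two 216 mm walls gives 4898 mm.


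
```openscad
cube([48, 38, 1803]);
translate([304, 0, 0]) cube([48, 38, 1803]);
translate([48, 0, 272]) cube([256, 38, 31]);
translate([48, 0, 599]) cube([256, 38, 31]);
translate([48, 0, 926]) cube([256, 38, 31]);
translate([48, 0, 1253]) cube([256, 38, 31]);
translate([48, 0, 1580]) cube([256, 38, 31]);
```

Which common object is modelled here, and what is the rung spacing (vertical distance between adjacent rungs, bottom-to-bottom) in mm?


A ladder. The rung spacing is 327 mm.

Two tall 48×38 posts with 5 short bars between them — a ladder. Adjacent rungs sit at z = 272 and z = 599, so the spacing is 599 − 272 = 327 mm.


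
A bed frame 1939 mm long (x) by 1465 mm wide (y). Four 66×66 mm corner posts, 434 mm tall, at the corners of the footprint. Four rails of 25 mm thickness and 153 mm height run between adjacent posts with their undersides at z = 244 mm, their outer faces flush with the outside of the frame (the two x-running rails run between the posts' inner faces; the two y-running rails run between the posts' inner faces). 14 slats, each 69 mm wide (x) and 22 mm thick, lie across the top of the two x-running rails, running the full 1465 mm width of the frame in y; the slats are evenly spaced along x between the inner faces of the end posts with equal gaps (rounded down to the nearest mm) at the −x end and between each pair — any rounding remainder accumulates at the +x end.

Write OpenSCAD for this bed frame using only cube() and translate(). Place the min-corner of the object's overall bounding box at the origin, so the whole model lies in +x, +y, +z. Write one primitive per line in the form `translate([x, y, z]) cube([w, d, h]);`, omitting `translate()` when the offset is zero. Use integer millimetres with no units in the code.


cube([66, 66, 434]);
translate([0, 1399, 0]) cube([66, 66, 434]);
translate([1873, 0, 0]) cube([66, 66, 434]);
translate([1873, 1399, 0]) cube([66, 66, 434]);
translate([66, 0, 244]) cube([1807, 25, 153]);
translate([66, 1440, 244]) cube([1807, 25, 153]);
translate([0, 66, 244]) cube([25, 1333, 153]);
translate([1914, 66, 244]) cube([25, 1333, 153]);
translate([122, 0, 397]) cube([69, 1465, 22]);
translate([247, 0, 397]) cube([69, 1465, 22]);
translate([372, 0, 397]) cube([69, 1465, 22]);
translate([497, 0, 397]) cube([69, 1465, 22]);
translate([622, 0, 397]) cube([69, 1465, 22]);
translate([747, 0, 397]) cube([69, 1465, 22]);
translate([872, 0, 397]) cube([69, 1465, 22]);
translate([997, 0, 397]) cube([69, 1465, 22]);
translate([1122, 0, 397]) cube([69, 1465, 22]);
translate([1247, 0, 397]) cube([69, 1465, 22]);
translate([1372, 0, 397]) cube([69, 1465, 22]);
translate([1497, 0, 397]) cube([69, 1465, 22]);
translate([1622, 0, 397]) cube([69, 1465, 22]);
translate([1747, 0, 397]) cube([69, 1465, 22]);


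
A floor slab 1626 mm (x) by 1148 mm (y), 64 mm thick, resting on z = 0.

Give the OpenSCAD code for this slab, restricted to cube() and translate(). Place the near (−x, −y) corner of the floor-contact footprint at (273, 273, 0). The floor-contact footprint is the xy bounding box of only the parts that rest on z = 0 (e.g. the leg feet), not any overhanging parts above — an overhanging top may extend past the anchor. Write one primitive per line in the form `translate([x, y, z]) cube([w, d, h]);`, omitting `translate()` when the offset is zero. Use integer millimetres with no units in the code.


translate([273, 273, 0]) cube([1626, 1148, 64]);


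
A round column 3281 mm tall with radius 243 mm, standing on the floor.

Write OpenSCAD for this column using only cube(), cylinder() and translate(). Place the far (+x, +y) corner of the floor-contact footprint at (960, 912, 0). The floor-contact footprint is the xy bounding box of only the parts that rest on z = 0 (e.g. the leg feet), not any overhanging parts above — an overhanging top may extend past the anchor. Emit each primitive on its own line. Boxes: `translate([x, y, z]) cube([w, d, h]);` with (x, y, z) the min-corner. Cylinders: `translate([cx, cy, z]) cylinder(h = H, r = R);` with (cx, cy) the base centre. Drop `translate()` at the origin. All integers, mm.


translate([717, 669, 0]) cylinder(h = 3281, r = 243);


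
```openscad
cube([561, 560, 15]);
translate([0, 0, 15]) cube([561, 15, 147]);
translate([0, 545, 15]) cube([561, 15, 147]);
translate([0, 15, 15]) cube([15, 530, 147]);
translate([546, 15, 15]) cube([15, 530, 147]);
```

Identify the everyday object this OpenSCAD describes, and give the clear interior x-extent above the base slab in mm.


An open box. The internal width is 531 mm.

A 561×560 base slab with four walls standing on it — an open box. The base is 561 mm wide and the walls are 15 mm thick, so the internal width is 561 − 2 × 15 = 531 mm.


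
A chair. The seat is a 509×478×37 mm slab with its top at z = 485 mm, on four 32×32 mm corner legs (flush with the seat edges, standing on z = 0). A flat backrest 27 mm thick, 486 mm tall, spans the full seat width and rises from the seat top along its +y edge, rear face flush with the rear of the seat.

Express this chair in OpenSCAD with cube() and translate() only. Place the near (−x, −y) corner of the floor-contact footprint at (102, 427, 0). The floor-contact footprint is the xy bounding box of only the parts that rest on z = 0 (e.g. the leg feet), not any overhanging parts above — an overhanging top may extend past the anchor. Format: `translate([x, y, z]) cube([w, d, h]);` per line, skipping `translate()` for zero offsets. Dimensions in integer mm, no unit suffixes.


// leg_h = 485 - 37 = 448
translate([102, 427, 448]) cube([509, 478, 37]);
translate([102, 427, 0]) cube([32, 32, 448]);
translate([579, 427, 0]) cube([32, 32, 448]);
translate([102, 873, 0]) cube([32, 32, 448]);
translate([579, 873, 0]) cube([32, 32, 448]);
translate([102, 878, 485]) cube([509, 27, 486]);


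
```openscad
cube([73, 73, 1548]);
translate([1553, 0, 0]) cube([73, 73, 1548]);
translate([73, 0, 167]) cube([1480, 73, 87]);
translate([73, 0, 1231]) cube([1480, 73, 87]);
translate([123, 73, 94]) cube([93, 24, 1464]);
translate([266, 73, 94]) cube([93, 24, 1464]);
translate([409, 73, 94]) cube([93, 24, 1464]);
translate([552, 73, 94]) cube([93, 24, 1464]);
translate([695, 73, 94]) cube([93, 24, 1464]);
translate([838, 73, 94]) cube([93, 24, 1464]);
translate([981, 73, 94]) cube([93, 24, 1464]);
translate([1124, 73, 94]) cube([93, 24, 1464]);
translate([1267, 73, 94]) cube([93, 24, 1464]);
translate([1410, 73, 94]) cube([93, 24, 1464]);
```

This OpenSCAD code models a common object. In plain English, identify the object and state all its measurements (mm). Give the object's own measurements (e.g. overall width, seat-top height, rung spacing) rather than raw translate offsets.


A fence section. Two 73×73 mm posts, 1548 mm tall, stand on the floor with a clear span of 1480 mm between their inner faces. Two horizontal rails of 73×87 mm section span the gap between the posts with their undersides at z = 167 mm and z = 1231 mm, flush with the posts' −y face. 10 pickets, each 93 mm wide, 24 mm thick and 1464 mm tall, are fixed to the +y face of the rails with their bottoms at z = 94 mm, spaced across the span with a 50 mm gap after the −x post and between neighbouring pickets and before the +x post.


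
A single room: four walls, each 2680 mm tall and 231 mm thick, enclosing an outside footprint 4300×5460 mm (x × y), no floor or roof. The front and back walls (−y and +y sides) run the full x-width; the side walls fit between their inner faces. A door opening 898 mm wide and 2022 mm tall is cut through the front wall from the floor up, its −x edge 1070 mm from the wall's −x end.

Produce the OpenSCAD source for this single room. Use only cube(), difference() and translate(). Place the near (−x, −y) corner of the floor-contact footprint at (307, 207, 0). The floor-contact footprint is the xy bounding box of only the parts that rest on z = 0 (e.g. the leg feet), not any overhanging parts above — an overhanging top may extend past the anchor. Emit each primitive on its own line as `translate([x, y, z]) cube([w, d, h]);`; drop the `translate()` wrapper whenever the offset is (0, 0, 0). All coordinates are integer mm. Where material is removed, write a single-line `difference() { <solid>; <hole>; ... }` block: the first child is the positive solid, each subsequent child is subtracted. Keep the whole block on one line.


difference() { translate([307, 207, 0]) cube([4300, 231, 2680]); translate([1377, 207, 0]) cube([898, 231, 2022]); }
translate([307, 5436, 0]) cube([4300, 231, 2680]);
translate([307, 438, 0]) cube([231, 4998, 2680]);
translate([4376, 438, 0]) cube([231, 4998, 2680]);


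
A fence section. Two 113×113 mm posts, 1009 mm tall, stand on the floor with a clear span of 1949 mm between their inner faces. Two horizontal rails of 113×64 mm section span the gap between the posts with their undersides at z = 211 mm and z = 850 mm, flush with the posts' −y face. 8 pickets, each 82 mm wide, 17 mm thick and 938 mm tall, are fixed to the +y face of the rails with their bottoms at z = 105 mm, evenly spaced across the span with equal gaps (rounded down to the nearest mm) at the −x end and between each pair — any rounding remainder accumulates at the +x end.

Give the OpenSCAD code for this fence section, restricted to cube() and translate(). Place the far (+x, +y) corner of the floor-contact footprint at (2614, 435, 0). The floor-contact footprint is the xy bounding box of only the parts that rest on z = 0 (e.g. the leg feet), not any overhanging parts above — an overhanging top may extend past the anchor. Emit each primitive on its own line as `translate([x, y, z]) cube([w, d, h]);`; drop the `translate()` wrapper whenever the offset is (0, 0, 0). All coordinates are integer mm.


translate([439, 322, 0]) cube([113, 113, 1009]);
translate([2501, 322, 0]) cube([113, 113, 1009]);
translate([552, 322, 211]) cube([1949, 113, 64]);
translate([552, 322, 850]) cube([1949, 113, 64]);
translate([695, 435, 105]) cube([82, 17, 938]);
translate([920, 435, 105]) cube([82, 17, 938]);
translate([1145, 435, 105]) cube([82, 17, 938]);
translate([1370, 435, 105]) cube([82, 17, 938]);
translate([1595, 435, 105]) cube([82, 17, 938]);
translate([1820, 435, 105]) cube([82, 17, 938]);
translate([2045, 435, 105]) cube([82, 17, 938]);
translate([2270, 435, 105]) cube([82, 17, 938]);
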